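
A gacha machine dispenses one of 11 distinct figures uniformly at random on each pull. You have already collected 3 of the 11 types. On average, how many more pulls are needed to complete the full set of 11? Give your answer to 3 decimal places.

29.896

Starting from 3 distinct types, each trial gives a new one with probability (11−i)/11 when i types are held, so the wait for the next new type is 11/(11−i).
E = 11/8 + 11/7 + 11/6 + 11/5 + 11/4 + 11/3 + 11/2 + 11/1 = 8371/280 ≈ 29.896.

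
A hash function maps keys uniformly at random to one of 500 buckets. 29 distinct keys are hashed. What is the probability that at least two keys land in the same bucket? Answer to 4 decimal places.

0.5630

It's easier to compute the probability that all 29 are distinct.
P(all distinct) = 500/500 · 499/500 · ··· · 472/500 ≈ 0.4370.
So the probability of at least one match is 1 − 0.4370 = 0.5630.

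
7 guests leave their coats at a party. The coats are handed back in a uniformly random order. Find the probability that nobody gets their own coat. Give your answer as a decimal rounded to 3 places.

This is the derangement probability: permutations of 7 with no fixed point.
D(7) = 7! · (1 − 1/1! + 1/2! − ··· + (−1)^7/7!) = 1854.
P = 1854/5040 = 103/280 ≈ 0.368.

0.368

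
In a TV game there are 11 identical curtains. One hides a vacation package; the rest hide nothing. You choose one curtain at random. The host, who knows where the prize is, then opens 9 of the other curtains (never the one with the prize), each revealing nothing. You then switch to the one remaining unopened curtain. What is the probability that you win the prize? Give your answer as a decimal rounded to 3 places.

0.909

Your original curtain holds the prize with probability 1/11, so the other 10 collectively hold it with probability 10/11.
The host can always find 9 empty curtains to open, so the reveals don't change that 10/11; it is now spread over the 1 remaining unopened curtain.
P(win by switching) = (10/11) · (1/1) = 10/11 ≈ 0.909.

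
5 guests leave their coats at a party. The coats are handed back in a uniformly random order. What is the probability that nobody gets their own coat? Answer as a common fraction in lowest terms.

11/30

This is the derangement probability: permutations of 5 with no fixed point.
D(5) = 5! · (1 − 1/1! + 1/2! − ··· + (−1)^5/5!) = 44.
P = 44/120 = 11/30.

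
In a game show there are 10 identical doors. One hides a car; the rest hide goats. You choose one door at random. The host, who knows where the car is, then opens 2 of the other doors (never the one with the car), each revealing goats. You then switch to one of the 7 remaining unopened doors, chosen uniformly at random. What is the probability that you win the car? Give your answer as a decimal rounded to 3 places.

Your original door holds the car with probability 1/10, so the other 9 collectively hold it with probability 9/10.
The host can always find 2 empty doors to open, so the reveals don't change that 9/10; it is now spread over the 7 remaining unopened doors.
P(win by switching) = (9/10) · (1/7) = 9/70 ≈ 0.129.

0.129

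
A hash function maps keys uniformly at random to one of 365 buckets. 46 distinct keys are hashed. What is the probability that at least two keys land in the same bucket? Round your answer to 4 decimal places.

0.9483

It's easier to compute the probability that all 46 are distinct.
P(all distinct) = 365/365 · 364/365 · ··· · 320/365 ≈ 0.0517.
So the probability of at least one match is 1 − 0.0517 = 0.9483.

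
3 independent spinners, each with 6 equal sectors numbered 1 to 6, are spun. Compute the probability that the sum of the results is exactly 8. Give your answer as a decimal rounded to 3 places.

There are 6^3 = 216 equally likely outcomes.
The number of ordered 3-tuples from {1,…,6} summing to 8 is 21.
P(sum = 8) = 21/216 = 7/72 ≈ 0.097.

0.097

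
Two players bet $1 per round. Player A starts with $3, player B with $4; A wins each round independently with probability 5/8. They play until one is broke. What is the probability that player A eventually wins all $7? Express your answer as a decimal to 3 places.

0.807

Let r = q/p = (3/8)/(5/8) = 3/5. The recurrence P(i) = p·P(i+1) + q·P(i−1) with P(0)=0, P(7)=1 gives P(i) = (1 − r^i)/(1 − r^7).
P(3) = (1 − (3/5)^3) / (1 − (3/5)^7) = 30625/37969 ≈ 0.807.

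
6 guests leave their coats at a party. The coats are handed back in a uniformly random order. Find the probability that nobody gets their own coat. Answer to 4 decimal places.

This is the derangement probability: permutations of 6 with no fixed point.
D(6) = 6! · (1 − 1/1! + 1/2! − ··· + (−1)^6/6!) = 265.
P = 265/720 = 53/144 ≈ 0.3681.

0.3681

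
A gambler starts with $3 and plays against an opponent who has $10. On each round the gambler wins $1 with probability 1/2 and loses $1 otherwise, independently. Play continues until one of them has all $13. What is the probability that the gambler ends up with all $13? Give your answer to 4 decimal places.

With a fair step, P(i) = ½P(i−1) + ½P(i+1) with P(0)=0, P(13)=1 has the linear solution P(i) = i/13.
P(3) = 3/13 ≈ 0.2308.

0.2308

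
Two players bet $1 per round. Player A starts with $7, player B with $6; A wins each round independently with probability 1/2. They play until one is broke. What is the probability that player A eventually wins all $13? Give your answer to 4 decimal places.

0.5385

With a fair step, P(i) = ½P(i−1) + ½P(i+1) with P(0)=0, P(13)=1 has the linear solution P(i) = i/13.
P(7) = 7/13 ≈ 0.5385.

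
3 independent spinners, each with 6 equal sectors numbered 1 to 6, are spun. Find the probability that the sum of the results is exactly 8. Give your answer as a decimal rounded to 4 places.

There are 6^3 = 216 equally likely outcomes.
The number of ordered 3-tuples from {1,…,6} summing to 8 is 21.
P(sum = 8) = 21/216 = 7/72 ≈ 0.0972.

0.0972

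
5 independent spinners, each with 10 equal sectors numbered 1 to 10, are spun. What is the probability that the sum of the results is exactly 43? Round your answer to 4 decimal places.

0.0033

There are 10^5 = 100000 equally likely outcomes.
The number of ordered 5-tuples from {1,…,10} summing to 43 is 330.
P(sum = 43) = 330/100000 = 33/10000 ≈ 0.0033.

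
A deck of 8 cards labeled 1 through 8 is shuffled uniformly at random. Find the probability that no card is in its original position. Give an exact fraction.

2119/5760

This is the derangement probability: permutations of 8 with no fixed point.
D(8) = 8! · (1 − 1/1! + 1/2! − ··· + (−1)^8/8!) = 14833.
P = 14833/40320 = 2119/5760.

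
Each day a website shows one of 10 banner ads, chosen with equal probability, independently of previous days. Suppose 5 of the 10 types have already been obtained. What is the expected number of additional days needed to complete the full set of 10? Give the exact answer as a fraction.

Starting from 5 distinct types, each trial gives a new one with probability (10−i)/10 when i types are held, so the wait for the next new type is 10/(10−i).
E = 10/5 + 10/4 + 10/3 + 10/2 + 10/1 = 137/6.

137/6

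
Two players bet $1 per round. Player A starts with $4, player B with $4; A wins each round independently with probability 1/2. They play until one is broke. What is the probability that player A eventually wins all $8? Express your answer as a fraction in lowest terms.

1/2

With a fair step, P(i) = ½P(i−1) + ½P(i+1) with P(0)=0, P(8)=1 has the linear solution P(i) = i/8.
P(4) = 4/8 = 1/2.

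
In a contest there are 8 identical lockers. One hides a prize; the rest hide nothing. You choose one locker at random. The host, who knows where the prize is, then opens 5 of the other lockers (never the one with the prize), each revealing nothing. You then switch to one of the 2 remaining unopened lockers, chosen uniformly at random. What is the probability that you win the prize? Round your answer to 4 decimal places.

0.4375

Your original locker holds the prize with probability 1/8, so the other 7 collectively hold it with probability 7/8.
The host can always find 5 empty lockers to open, so the reveals don't change that 7/8; it is now spread over the 2 remaining unopened lockers.
P(win by switching) = (7/8) · (1/2) = 7/16 ≈ 0.4375.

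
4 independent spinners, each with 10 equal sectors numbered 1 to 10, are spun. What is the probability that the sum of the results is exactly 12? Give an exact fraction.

33/2000

There are 10^4 = 10000 equally likely outcomes.
The number of ordered 4-tuples from {1,…,10} summing to 12 is 165.
P(sum = 12) = 165/10000 = 33/2000.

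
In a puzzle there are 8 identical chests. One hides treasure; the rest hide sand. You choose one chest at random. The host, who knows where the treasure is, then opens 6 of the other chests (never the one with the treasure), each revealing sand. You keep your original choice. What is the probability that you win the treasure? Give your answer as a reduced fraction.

1/8

The host can always open 6 empty chests regardless of your choice, so the reveals give no information about your original chest.
P(win by staying) = 1/8.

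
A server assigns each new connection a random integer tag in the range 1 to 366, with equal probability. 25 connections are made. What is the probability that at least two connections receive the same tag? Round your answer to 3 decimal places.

0.568

It's easier to compute the probability that all 25 are distinct.
P(all distinct) = 366/366 · 365/366 · ··· · 342/366 ≈ 0.432.
So the probability of at least one match is 1 − 0.432 = 0.568.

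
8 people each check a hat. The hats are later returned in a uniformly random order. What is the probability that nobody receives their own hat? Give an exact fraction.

This is the derangement probability: permutations of 8 with no fixed point.
D(8) = 8! · (1 − 1/1! + 1/2! − ··· + (−1)^8/8!) = 14833.
P = 14833/40320 = 2119/5760.

2119/5760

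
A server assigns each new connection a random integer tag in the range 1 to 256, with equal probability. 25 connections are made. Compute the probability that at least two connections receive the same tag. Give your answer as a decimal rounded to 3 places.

It's easier to compute the probability that all 25 are distinct.
P(all distinct) = 256/256 · 255/256 · ··· · 232/256 ≈ 0.298.
So the probability of at least one match is 1 − 0.298 = 0.702.

0.702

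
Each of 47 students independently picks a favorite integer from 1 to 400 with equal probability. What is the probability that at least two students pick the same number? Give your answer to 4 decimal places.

It's easier to compute the probability that all 47 are distinct.
P(all distinct) = 400/400 · 399/400 · ··· · 354/400 ≈ 0.0600.
So the probability of at least one match is 1 − 0.0600 = 0.9400.

0.9400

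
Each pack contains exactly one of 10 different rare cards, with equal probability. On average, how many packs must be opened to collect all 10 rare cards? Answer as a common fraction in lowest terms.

After i distinct types are collected, each trial gives a new one with probability (10−i)/10, so the expected wait for the next new type is 10/(10−i).
E = 10/10 + 10/9 + 10/8 + 10/7 + 10/6 + 10/5 + 10/4 + 10/3 + 10/2 + 10/1 = 7381/252.

7381/252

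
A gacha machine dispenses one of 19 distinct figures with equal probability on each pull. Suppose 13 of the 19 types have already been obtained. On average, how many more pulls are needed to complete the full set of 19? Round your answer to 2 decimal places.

Starting from 13 distinct types, each trial gives a new one with probability (19−i)/19 when i types are held, so the wait for the next new type is 19/(19−i).
E = 19/6 + 19/5 + 19/4 + 19/3 + 19/2 + 19/1 = 931/20 ≈ 46.55.

46.55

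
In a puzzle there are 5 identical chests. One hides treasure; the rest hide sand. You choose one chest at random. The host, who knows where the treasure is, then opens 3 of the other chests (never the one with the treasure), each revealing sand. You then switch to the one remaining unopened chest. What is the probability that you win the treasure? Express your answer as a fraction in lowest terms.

4/5

Your original chest holds the treasure with probability 1/5, so the other 4 collectively hold it with probability 4/5.
The host can always find 3 empty chests to open, so the reveals don't change that 4/5; it is now spread over the 1 remaining unopened chest.
P(win by switching) = (4/5) · (1/1) = 4/5.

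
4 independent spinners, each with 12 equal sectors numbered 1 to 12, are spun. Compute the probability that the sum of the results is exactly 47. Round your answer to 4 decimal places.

There are 12^4 = 20736 equally likely outcomes.
The number of ordered 4-tuples from {1,…,12} summing to 47 is 4.
P(sum = 47) = 4/20736 = 1/5184 ≈ 0.0002.

0.0002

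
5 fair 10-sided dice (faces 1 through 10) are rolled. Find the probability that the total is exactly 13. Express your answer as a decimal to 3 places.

There are 10^5 = 100000 equally likely outcomes.
The number of ordered 5-tuples from {1,…,10} summing to 13 is 495.
P(sum = 13) = 495/100000 = 99/20000 ≈ 0.005.

0.005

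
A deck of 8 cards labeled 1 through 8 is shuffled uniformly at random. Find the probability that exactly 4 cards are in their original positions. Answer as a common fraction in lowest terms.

Choose which 4 of the 8 are fixed: C(8,4) = 70 ways.
The remaining 4 must have no fixed point: D(4) = 9.
P = 70·9/40320 = 1/64.

1/64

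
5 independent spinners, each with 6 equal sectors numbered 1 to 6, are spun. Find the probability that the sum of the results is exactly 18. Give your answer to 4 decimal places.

There are 6^5 = 7776 equally likely outcomes.
The number of ordered 5-tuples from {1,…,6} summing to 18 is 780.
P(sum = 18) = 780/7776 = 65/648 ≈ 0.1003.

0.1003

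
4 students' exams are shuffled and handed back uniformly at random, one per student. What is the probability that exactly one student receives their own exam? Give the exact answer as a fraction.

1/3

Choose which one is fixed: C(4,1) = 4 ways.
The remaining 3 must have no fixed point: D(3) = 2.
P = 4·2/24 = 1/3.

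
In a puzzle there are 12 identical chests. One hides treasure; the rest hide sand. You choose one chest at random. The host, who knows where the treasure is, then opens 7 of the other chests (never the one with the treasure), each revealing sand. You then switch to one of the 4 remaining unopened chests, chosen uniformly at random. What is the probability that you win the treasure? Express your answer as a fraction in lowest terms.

Your original chest holds the treasure with probability 1/12, so the other 11 collectively hold it with probability 11/12.
The host can always find 7 empty chests to open, so the reveals don't change that 11/12; it is now spread over the 4 remaining unopened chests.
P(win by switching) = (11/12) · (1/4) = 11/48.

11/48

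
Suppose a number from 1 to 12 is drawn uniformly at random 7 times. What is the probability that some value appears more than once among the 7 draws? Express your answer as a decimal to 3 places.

0.889

P(all 7 different) = 12/12 · 11/12 · ··· · 6/12 ≈ 0.111.
P(at least two equal) = 1 − 0.111 = 0.889.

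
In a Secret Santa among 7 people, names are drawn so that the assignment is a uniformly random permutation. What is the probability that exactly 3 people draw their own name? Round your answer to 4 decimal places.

0.0625

Choose which 3 of the 7 are fixed: C(7,3) = 35 ways.
The remaining 4 must have no fixed point: D(4) = 9.
P = 35·9/5040 = 1/16 ≈ 0.0625.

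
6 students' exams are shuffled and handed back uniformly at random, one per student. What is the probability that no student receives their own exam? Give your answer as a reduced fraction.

This is the derangement probability: permutations of 6 with no fixed point.
D(6) = 6! · (1 − 1/1! + 1/2! − ··· + (−1)^6/6!) = 265.
P = 265/720 = 53/144.

53/144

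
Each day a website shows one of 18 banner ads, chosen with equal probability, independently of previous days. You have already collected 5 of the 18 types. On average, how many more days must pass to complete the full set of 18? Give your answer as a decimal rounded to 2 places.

Starting from 5 distinct types, each trial gives a new one with probability (18−i)/18 when i types are held, so the wait for the next new type is 18/(18−i).
E = 18/13 + 18/12 + 18/11 + 18/10 + 18/9 + 18/8 + 18/7 + 18/6 + 18/5 + 18/4 + 18/3 + 18/2 + 18/1 = 1145993/20020 ≈ 57.24.

57.24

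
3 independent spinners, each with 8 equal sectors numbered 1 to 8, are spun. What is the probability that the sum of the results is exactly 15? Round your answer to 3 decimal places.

There are 8^3 = 512 equally likely outcomes.
The number of ordered 3-tuples from {1,…,8} summing to 15 is 46.
P(sum = 15) = 46/512 = 23/256 ≈ 0.090.

0.090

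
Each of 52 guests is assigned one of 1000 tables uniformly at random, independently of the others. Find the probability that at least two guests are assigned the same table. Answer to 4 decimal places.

0.7406

It's easier to compute the probability that all 52 are distinct.
P(all distinct) = 1000/1000 · 999/1000 · ··· · 949/1000 ≈ 0.2594.
So the probability of at least one match is 1 − 0.2594 = 0.7406.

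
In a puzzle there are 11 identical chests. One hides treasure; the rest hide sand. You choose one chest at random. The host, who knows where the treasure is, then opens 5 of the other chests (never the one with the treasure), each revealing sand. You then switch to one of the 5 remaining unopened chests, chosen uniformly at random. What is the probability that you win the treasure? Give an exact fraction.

2/11

Your original chest holds the treasure with probability 1/11, so the other 10 collectively hold it with probability 10/11.
The host can always find 5 empty chests to open, so the reveals don't change that 10/11; it is now spread over the 5 remaining unopened chests.
P(win by switching) = (10/11) · (1/5) = 2/11.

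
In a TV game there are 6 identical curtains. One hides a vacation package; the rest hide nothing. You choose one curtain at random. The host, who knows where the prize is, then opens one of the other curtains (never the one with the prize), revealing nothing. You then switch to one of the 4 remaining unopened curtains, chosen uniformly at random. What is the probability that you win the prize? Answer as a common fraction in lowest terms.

Your original curtain holds the prize with probability 1/6, so the other 5 collectively hold it with probability 5/6.
The host can always find an empty curtain to open, so this doesn't change that 5/6; it is now spread over the 4 remaining unopened curtains.
P(win by switching) = (5/6) · (1/4) = 5/24.

5/24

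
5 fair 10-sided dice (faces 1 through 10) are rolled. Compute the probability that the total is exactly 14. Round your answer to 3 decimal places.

0.007

There are 10^5 = 100000 equally likely outcomes.
The number of ordered 5-tuples from {1,…,10} summing to 14 is 715.
P(sum = 14) = 715/100000 = 143/20000 ≈ 0.007.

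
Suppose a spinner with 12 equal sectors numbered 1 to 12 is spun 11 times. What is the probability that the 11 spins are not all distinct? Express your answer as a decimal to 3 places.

0.999

P(all 11 different) = 12/12 · 11/12 · ··· · 2/12 ≈ 0.001.
P(at least two equal) = 1 − 0.001 = 0.999.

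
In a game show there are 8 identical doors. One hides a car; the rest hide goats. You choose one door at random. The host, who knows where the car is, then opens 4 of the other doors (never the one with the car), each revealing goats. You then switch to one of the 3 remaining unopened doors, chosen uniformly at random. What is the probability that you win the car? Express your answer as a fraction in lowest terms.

7/24

Your original door holds the car with probability 1/8, so the other 7 collectively hold it with probability 7/8.
The host can always find 4 empty doors to open, so the reveals don't change that 7/8; it is now spread over the 3 remaining unopened doors.
P(win by switching) = (7/8) · (1/3) = 7/24.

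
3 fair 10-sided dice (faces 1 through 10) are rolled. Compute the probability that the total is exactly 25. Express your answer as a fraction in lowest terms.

There are 10^3 = 1000 equally likely outcomes.
The number of ordered 3-tuples from {1,…,10} summing to 25 is 21.
P(sum = 25) = 21/1000.

21/1000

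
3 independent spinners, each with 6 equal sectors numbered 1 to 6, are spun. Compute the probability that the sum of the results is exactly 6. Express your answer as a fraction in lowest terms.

There are 6^3 = 216 equally likely outcomes.
The number of ordered 3-tuples from {1,…,6} summing to 6 is 10.
P(sum = 6) = 10/216 = 5/108.

5/108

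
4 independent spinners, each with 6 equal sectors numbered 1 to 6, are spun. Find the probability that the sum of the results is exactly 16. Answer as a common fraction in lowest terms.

125/1296

There are 6^4 = 1296 equally likely outcomes.
The number of ordered 4-tuples from {1,…,6} summing to 16 is 125.
P(sum = 16) = 125/1296.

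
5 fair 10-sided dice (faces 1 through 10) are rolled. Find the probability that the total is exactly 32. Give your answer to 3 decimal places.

0.048

There are 10^5 = 100000 equally likely outcomes.
The number of ordered 5-tuples from {1,…,10} summing to 32 is 4840.
P(sum = 32) = 4840/100000 = 121/2500 ≈ 0.048.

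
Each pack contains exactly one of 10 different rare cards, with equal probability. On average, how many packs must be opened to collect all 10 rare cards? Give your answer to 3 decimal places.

After i distinct types are collected, each trial gives a new one with probability (10−i)/10, so the expected wait for the next new type is 10/(10−i).
E = 10/10 + 10/9 + 10/8 + 10/7 + 10/6 + 10/5 + 10/4 + 10/3 + 10/2 + 10/1 = 7381/252 ≈ 29.290.

29.290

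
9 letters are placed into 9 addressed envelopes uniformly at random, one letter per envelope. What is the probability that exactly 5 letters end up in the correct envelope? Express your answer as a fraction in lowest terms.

Choose which 5 of the 9 are fixed: C(9,5) = 126 ways.
The remaining 4 must have no fixed point: D(4) = 9.
P = 126·9/362880 = 1/320.

1/320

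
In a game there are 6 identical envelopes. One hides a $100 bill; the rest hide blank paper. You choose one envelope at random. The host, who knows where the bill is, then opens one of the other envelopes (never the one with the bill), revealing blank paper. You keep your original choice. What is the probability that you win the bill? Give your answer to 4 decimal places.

The host can always open an empty envelope regardless of your choice, so this gives no information about your original envelope.
P(win by staying) = 1/6 ≈ 0.1667.

0.1667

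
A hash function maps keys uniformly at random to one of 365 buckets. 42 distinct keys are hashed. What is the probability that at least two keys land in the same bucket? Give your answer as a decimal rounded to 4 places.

It's easier to compute the probability that all 42 are distinct.
P(all distinct) = 365/365 · 364/365 · ··· · 324/365 ≈ 0.0860.
So the probability of at least one match is 1 − 0.0860 = 0.9140.

0.9140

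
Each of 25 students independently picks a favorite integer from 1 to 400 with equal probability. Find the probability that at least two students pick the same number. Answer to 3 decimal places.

0.535

It's easier to compute the probability that all 25 are distinct.
P(all distinct) = 400/400 · 399/400 · ··· · 376/400 ≈ 0.465.
So the probability of at least one match is 1 − 0.465 = 0.535.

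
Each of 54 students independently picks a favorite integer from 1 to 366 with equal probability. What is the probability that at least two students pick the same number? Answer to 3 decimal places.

It's easier to compute the probability that all 54 are distinct.
P(all distinct) = 366/366 · 365/366 · ··· · 313/366 ≈ 0.016.
So the probability of at least one match is 1 − 0.016 = 0.984.

0.984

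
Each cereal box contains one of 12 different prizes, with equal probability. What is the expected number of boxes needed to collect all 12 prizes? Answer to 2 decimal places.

37.24

After i distinct types are collected, each trial gives a new one with probability (12−i)/12, so the expected wait for the next new type is 12/(12−i).
E = 12/12 + 12/11 + 12/10 + 12/9 + 12/8 + 12/7 + 12/6 + 12/5 + 12/4 + 12/3 + 12/2 + 12/1 = 86021/2310 ≈ 37.24.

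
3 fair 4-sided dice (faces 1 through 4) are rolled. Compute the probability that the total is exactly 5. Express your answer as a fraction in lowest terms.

There are 4^3 = 64 equally likely outcomes.
The number of ordered 3-tuples from {1,…,4} summing to 5 is 6.
P(sum = 5) = 6/64 = 3/32.

3/32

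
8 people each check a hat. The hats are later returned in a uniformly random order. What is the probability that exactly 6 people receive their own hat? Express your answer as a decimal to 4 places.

0.0007

Choose which 6 of the 8 are fixed: C(8,6) = 28 ways.
The remaining 2 must have no fixed point: D(2) = 1.
P = 28·1/40320 = 1/1440 ≈ 0.0007.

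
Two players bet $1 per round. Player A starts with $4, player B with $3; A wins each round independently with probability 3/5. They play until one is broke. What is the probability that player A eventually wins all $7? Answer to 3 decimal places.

0.852

Let r = q/p = (2/5)/(3/5) = 2/3. The recurrence P(i) = p·P(i+1) + q·P(i−1) with P(0)=0, P(7)=1 gives P(i) = (1 − r^i)/(1 − r^7).
P(4) = (1 − (2/3)^4) / (1 − (2/3)^7) = 1755/2059 ≈ 0.852.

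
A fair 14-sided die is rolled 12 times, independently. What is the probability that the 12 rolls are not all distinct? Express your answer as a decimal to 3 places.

P(all 12 different) = 14/14 · 13/14 · ··· · 3/14 ≈ 0.001.
P(at least two equal) = 1 − 0.001 = 0.999.

0.999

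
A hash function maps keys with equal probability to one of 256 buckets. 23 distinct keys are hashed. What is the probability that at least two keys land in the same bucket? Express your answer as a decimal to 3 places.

It's easier to compute the probability that all 23 are distinct.
P(all distinct) = 256/256 · 255/256 · ··· · 234/256 ≈ 0.361.
So the probability of at least one match is 1 − 0.361 = 0.639.

0.639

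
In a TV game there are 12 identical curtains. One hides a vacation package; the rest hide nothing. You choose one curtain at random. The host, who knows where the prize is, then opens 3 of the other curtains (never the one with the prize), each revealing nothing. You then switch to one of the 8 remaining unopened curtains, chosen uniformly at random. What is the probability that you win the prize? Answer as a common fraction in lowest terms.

11/96

Your original curtain holds the prize with probability 1/12, so the other 11 collectively hold it with probability 11/12.
The host can always find 3 empty curtains to open, so the reveals don't change that 11/12; it is now spread over the 8 remaining unopened curtains.
P(win by switching) = (11/12) · (1/8) = 11/96.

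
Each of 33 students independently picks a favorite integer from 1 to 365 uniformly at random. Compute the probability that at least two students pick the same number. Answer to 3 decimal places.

It's easier to compute the probability that all 33 are distinct.
P(all distinct) = 365/365 · 364/365 · ··· · 333/365 ≈ 0.225.
So the probability of at least one match is 1 − 0.225 = 0.775.

0.775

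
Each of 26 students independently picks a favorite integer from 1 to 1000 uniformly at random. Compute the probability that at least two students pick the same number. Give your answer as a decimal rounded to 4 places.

0.2795

It's easier to compute the probability that all 26 are distinct.
P(all distinct) = 1000/1000 · 999/1000 · ··· · 975/1000 ≈ 0.7205.
So the probability of at least one match is 1 − 0.7205 = 0.2795.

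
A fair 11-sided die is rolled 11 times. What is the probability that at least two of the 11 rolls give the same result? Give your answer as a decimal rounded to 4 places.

P(all 11 different) = 11/11 · 10/11 · ··· · 1/11 ≈ 0.0001.
P(at least two equal) = 1 − 0.0001 = 0.9999.

0.9999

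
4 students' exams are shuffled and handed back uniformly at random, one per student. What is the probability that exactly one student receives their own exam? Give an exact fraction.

1/3

Choose which one is fixed: C(4,1) = 4 ways.
The remaining 3 must have no fixed point: D(3) = 2.
P = 4·2/24 = 1/3.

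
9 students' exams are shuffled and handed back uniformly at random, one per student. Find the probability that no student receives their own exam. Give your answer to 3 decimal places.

This is the derangement probability: permutations of 9 with no fixed point.
D(9) = 9! · (1 − 1/1! + 1/2! − ··· + (−1)^9/9!) = 133496.
P = 133496/362880 = 16687/45360 ≈ 0.368.

0.368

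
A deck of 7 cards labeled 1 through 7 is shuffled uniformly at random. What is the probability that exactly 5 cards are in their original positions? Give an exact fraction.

Choose which 5 of the 7 are fixed: C(7,5) = 21 ways.
The remaining 2 must have no fixed point: D(2) = 1.
P = 21·1/5040 = 1/240.

1/240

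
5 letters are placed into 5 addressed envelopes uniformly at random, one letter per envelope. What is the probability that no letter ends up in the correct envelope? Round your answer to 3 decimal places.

This is the derangement probability: permutations of 5 with no fixed point.
D(5) = 5! · (1 − 1/1! + 1/2! − ··· + (−1)^5/5!) = 44.
P = 44/120 = 11/30 ≈ 0.367.

0.367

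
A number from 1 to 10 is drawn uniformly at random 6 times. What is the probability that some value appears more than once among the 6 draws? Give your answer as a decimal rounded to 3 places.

P(all 6 different) = 10/10 · 9/10 · ··· · 5/10 ≈ 0.151.
P(at least two equal) = 1 − 0.151 = 0.849.

0.849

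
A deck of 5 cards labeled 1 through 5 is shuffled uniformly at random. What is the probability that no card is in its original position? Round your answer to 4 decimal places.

This is the derangement probability: permutations of 5 with no fixed point.
D(5) = 5! · (1 − 1/1! + 1/2! − ··· + (−1)^5/5!) = 44.
P = 44/120 = 11/30 ≈ 0.3667.

0.3667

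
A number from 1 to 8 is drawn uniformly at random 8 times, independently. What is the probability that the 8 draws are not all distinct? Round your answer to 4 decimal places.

P(all 8 different) = 8/8 · 7/8 · ··· · 1/8 ≈ 0.0024.
P(at least two equal) = 1 − 0.0024 = 0.9976.

0.9976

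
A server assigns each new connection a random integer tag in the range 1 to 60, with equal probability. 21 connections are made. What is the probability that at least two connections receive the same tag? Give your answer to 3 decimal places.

0.981

It's easier to compute the probability that all 21 are distinct.
P(all distinct) = 60/60 · 59/60 · ··· · 40/60 ≈ 0.019.
So the probability of at least one match is 1 − 0.019 = 0.981.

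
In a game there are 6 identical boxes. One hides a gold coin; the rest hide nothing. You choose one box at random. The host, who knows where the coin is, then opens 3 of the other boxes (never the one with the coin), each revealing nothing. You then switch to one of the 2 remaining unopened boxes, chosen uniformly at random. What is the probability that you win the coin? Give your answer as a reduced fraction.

Your original box holds the coin with probability 1/6, so the other 5 collectively hold it with probability 5/6.
The host can always find 3 empty boxes to open, so the reveals don't change that 5/6; it is now spread over the 2 remaining unopened boxes.
P(win by switching) = (5/6) · (1/2) = 5/12.

5/12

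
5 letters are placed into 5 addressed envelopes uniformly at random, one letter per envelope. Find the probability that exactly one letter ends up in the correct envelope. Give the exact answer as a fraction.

Choose which one is fixed: C(5,1) = 5 ways.
The remaining 4 must have no fixed point: D(4) = 9.
P = 5·9/120 = 3/8.

3/8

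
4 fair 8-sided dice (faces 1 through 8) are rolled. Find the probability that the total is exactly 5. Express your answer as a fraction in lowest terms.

There are 8^4 = 4096 equally likely outcomes.
The number of ordered 4-tuples from {1,…,8} summing to 5 is 4.
P(sum = 5) = 4/4096 = 1/1024.

1/1024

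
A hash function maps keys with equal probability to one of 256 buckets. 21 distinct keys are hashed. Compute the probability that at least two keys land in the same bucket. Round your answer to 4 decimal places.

It's easier to compute the probability that all 21 are distinct.
P(all distinct) = 256/256 · 255/256 · ··· · 236/256 ≈ 0.4304.
So the probability of at least one match is 1 − 0.4304 = 0.5696.

0.5696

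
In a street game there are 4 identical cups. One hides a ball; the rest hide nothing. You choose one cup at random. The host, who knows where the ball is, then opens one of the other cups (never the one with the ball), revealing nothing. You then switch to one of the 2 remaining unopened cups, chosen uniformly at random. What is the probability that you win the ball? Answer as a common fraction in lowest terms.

Your original cup holds the ball with probability 1/4, so the other 3 collectively hold it with probability 3/4.
The host can always find an empty cup to open, so this doesn't change that 3/4; it is now spread over the 2 remaining unopened cups.
P(win by switching) = (3/4) · (1/2) = 3/8.

3/8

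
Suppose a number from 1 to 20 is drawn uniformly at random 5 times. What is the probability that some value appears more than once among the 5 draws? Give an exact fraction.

P(all 5 different) = 20/20 · 19/20 · ··· · 16/20 = 2907/5000.
P(at least two equal) = 1 − 2907/5000 = 2093/5000.

2093/5000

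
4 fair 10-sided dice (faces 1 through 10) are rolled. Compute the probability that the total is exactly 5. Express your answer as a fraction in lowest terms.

1/2500

There are 10^4 = 10000 equally likely outcomes.
The number of ordered 4-tuples from {1,…,10} summing to 5 is 4.
P(sum = 5) = 4/10000 = 1/2500.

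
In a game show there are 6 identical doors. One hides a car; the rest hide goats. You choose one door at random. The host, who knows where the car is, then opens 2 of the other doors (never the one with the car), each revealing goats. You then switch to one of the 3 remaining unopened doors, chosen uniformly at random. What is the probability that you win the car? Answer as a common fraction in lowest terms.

Your original door holds the car with probability 1/6, so the other 5 collectively hold it with probability 5/6.
The host can always find 2 empty doors to open, so the reveals don't change that 5/6; it is now spread over the 3 remaining unopened doors.
P(win by switching) = (5/6) · (1/3) = 5/18.

5/18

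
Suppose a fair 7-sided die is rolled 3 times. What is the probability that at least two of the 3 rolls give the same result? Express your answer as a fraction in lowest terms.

19/49

P(all 3 different) = 7/7 · 6/7 · ··· · 5/7 = 30/49.
P(at least two equal) = 1 − 30/49 = 19/49.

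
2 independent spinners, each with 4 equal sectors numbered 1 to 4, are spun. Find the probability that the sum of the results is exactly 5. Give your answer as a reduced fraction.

1/4

There are 4^2 = 16 equally likely outcomes.
The number of ordered 2-tuples from {1,…,4} summing to 5 is 4.
P(sum = 5) = 4/16 = 1/4.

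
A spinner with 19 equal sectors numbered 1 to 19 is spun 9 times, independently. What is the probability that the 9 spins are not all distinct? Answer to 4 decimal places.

P(all 9 different) = 19/19 · 18/19 · ··· · 11/19 ≈ 0.1039.
P(at least two equal) = 1 − 0.1039 = 0.8961.

0.8961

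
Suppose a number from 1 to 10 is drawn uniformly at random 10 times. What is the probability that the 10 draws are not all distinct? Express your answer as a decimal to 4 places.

P(all 10 different) = 10/10 · 9/10 · ··· · 1/10 ≈ 0.0004.
P(at least two equal) = 1 − 0.0004 = 0.9996.

0.9996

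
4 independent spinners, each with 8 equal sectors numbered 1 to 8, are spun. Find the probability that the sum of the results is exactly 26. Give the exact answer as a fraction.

There are 8^4 = 4096 equally likely outcomes.
The number of ordered 4-tuples from {1,…,8} summing to 26 is 84.
P(sum = 26) = 84/4096 = 21/1024.

21/1024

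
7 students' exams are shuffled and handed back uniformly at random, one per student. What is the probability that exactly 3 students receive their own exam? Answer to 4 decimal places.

0.0625

Choose which 3 of the 7 are fixed: C(7,3) = 35 ways.
The remaining 4 must have no fixed point: D(4) = 9.
P = 35·9/5040 = 1/16 ≈ 0.0625.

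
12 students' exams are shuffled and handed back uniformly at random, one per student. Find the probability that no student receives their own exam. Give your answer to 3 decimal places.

0.368

This is the derangement probability: permutations of 12 with no fixed point.
D(12) = 12! · (1 − 1/1! + 1/2! − ··· + (−1)^12/12!) = 176214841.
P = 176214841/479001600 = 16019531/43545600 ≈ 0.368.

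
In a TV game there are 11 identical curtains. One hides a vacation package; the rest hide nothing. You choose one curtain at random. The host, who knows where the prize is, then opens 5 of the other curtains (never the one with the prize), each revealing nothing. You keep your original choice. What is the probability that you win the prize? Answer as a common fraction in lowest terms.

1/11

The host can always open 5 empty curtains regardless of your choice, so the reveals give no information about your original curtain.
P(win by staying) = 1/11.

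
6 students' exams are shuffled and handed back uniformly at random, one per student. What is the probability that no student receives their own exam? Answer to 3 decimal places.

This is the derangement probability: permutations of 6 with no fixed point.
D(6) = 6! · (1 − 1/1! + 1/2! − ··· + (−1)^6/6!) = 265.
P = 265/720 = 53/144 ≈ 0.368.

0.368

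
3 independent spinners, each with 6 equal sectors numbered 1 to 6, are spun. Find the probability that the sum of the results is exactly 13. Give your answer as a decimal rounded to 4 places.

0.0972

There are 6^3 = 216 equally likely outcomes.
The number of ordered 3-tuples from {1,…,6} summing to 13 is 21.
P(sum = 13) = 21/216 = 7/72 ≈ 0.0972.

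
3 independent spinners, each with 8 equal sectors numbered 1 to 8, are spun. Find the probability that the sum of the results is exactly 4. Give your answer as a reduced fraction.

There are 8^3 = 512 equally likely outcomes.
The number of ordered 3-tuples from {1,…,8} summing to 4 is 3.
P(sum = 4) = 3/512.

3/512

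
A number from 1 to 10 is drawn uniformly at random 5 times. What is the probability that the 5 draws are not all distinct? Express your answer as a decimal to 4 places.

0.6976

P(all 5 different) = 10/10 · 9/10 · ··· · 6/10 ≈ 0.3024.
P(at least two equal) = 1 − 0.3024 = 0.6976.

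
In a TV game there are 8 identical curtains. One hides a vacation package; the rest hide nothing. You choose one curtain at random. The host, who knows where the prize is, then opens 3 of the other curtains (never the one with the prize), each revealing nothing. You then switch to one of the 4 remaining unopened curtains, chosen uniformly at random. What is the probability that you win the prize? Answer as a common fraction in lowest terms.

Your original curtain holds the prize with probability 1/8, so the other 7 collectively hold it with probability 7/8.
The host can always find 3 empty curtains to open, so the reveals don't change that 7/8; it is now spread over the 4 remaining unopened curtains.
P(win by switching) = (7/8) · (1/4) = 7/32.

7/32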